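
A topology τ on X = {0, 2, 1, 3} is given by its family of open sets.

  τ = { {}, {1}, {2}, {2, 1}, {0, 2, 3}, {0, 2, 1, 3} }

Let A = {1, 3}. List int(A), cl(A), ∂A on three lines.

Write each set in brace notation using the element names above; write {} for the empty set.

opens ⊆ A: {}, {1}; union → int = {1}
complement {0, 2}; its interior {2}; cl(A) = X∖{2} = {0, 1, 3}
boundary = {0, 1, 3} ∖ {1} = {0, 3}

int(A) = {1}
cl(A)  = {0, 1, 3}
∂A     = {0, 3}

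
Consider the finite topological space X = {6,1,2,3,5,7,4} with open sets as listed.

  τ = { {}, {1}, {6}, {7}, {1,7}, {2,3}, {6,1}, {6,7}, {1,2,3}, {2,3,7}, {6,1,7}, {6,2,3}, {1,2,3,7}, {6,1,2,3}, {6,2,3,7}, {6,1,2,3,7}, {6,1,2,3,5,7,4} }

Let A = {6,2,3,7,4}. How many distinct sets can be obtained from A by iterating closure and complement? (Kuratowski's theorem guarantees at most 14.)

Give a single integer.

6

complement {1,5}; its interior {1}; cl(A) = X∖{1} = {6,2,3,5,7,4}
With k = closure, c = complement:
  1. A     = {6,2,3,7,4}
  2. kA    = {6,2,3,5,7,4}
  3. cA    = {1,5}
  4. ckA   = {1}
  5. kcA   = {1,5,4}
  6. ckcA  = {6,2,3,7}
k, c of each give nothing new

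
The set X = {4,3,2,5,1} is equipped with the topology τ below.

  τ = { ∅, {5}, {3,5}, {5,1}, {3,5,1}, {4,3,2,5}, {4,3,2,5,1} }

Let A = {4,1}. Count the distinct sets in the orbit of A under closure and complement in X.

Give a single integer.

cl via duality: int({3,2,5}) = {3,5}, so X∖{3,5} = {4,2,1}
Write k for closure, c for complement:
  1. A     = {4,1}
  2. kA    = {4,2,1}
  3. cA    = {3,2,5}
  4. ckA   = {3,5}
  5. kcA   = {4,3,2,5,1}
  6. ckcA  = ∅
applying k or c yields no new set

6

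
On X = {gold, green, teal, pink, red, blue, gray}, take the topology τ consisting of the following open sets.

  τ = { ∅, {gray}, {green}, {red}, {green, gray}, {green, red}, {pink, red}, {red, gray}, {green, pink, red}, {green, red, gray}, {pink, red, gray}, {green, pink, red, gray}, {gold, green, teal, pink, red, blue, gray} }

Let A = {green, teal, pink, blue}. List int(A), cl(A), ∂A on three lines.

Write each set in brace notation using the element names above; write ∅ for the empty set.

open subsets of A: ∅, {green}; so int(A) = {green}
closure: X∖int(X∖A) = X∖{red, gray} = {gold, green, teal, pink, blue}
∂A = {gold, green, teal, pink, blue} minus {green} = {gold, teal, pink, blue}

int(A) = {green}
cl(A)  = {gold, green, teal, pink, blue}
∂A     = {gold, teal, pink, blue}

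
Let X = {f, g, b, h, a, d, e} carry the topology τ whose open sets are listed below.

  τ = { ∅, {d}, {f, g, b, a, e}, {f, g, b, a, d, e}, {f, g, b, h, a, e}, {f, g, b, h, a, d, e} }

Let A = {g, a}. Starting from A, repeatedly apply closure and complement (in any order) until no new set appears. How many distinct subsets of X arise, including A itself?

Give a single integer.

6

X∖A={f, b, h, d, e}, int(X∖A)={d}, hence cl(A)={f, g, b, h, a, e}
Orbit (k=closure, c=complement):
  1. A     = {g, a}
  2. kA    = {f, g, b, h, a, e}
  3. cA    = {f, b, h, d, e}
  4. ckA   = {d}
  5. kcA   = {f, g, b, h, a, d, e}
  6. ckcA  = ∅
(closed under both — stop)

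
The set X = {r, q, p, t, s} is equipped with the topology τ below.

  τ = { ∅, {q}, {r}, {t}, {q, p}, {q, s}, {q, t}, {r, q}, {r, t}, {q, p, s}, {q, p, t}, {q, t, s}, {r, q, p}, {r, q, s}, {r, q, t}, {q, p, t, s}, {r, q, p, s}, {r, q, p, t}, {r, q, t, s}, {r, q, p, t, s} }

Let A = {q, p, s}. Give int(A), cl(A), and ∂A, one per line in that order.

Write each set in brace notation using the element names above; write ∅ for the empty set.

int(A) = {q, p, s}
cl(A)  = {q, p, s}
∂A     = ∅

opens ⊆ A: ∅, {q}, {q, p}, {q, s}, {q, p, s}; union → int = {q, p, s}
complement {r, t}; its interior {r, t}; cl(A) = X∖{r, t} = {q, p, s}
boundary = {q, p, s} ∖ {q, p, s} = ∅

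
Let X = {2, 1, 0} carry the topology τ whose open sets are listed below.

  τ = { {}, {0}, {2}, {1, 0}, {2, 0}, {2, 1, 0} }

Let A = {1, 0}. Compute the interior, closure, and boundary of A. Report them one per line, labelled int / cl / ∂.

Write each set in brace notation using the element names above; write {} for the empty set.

int(A) = {1, 0}
cl(A)  = {1, 0}
∂A     = {}

opens ⊆ A: {}, {0}, {1, 0}; union → int = {1, 0}
complement {2}; its interior {2}; cl(A) = X∖{2} = {1, 0}
boundary = {1, 0} ∖ {1, 0} = {}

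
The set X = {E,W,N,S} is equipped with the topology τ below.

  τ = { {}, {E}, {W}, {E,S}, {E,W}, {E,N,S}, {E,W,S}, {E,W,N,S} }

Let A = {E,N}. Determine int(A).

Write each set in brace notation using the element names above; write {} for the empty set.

U open, U⊆A: {}, {E}. int(A) = ⋃ = {E}

{E}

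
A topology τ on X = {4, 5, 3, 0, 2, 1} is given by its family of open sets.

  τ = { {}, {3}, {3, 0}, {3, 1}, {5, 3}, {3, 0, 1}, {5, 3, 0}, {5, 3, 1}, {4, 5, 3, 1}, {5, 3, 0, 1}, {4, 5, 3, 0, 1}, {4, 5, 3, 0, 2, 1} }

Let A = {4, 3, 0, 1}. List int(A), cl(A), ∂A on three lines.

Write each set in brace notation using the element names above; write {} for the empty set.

int(A) = {3, 0, 1}
cl(A)  = {4, 5, 3, 0, 2, 1}
∂A     = {4, 5, 2}

opens ⊆ A: {}, {3}, {3, 0}, {3, 1}, {3, 0, 1}; union → int = {3, 0, 1}
complement {5, 2}; its interior {}; cl(A) = X∖{} = {4, 5, 3, 0, 2, 1}
boundary = {4, 5, 3, 0, 2, 1} ∖ {3, 0, 1} = {4, 5, 2}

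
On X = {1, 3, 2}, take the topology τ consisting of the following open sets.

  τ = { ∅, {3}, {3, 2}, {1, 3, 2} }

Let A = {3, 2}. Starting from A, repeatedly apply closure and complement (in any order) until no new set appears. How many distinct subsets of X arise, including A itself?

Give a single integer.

cl via duality: int({1}) = ∅, so X∖∅ = {1, 3, 2}
Write k for closure, c for complement:
  1. A     = {3, 2}
  2. kA    = {1, 3, 2}
  3. cA    = {1}
  4. ckA   = ∅
applying k or c yields no new set

4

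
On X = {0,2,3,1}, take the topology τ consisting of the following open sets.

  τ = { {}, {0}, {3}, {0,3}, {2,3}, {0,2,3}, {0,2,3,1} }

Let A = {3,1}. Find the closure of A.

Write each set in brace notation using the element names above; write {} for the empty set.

{2,3,1}

closure: X∖int(X∖A) = X∖{0} = {2,3,1}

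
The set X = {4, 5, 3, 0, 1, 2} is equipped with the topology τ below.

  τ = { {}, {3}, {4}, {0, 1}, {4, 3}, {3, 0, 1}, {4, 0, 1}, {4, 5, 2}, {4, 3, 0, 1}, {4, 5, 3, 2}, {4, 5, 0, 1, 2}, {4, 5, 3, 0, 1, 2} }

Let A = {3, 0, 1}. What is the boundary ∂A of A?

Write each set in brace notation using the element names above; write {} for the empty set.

{}

opens ⊆ A: {}, {3}, {0, 1}, {3, 0, 1}; union → int = {3, 0, 1}
complement {4, 5, 2}; its interior {4, 5, 2}; cl(A) = X∖{4, 5, 2} = {3, 0, 1}
boundary = {3, 0, 1} ∖ {3, 0, 1} = {}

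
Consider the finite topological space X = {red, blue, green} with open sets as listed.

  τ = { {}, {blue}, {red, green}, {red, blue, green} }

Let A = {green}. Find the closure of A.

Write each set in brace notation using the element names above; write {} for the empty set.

{red, green}

cl via duality: int({red, blue}) = {blue}, so X∖{blue} = {red, green}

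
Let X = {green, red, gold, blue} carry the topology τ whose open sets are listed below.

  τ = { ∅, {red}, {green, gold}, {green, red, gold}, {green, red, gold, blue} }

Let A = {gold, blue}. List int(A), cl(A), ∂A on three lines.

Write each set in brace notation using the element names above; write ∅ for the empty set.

open subsets of A: ∅; so int(A) = ∅
closure: X∖int(X∖A) = X∖{red} = {green, gold, blue}
∂A = {green, gold, blue} minus ∅ = {green, gold, blue}

int(A) = ∅
cl(A)  = {green, gold, blue}
∂A     = {green, gold, blue}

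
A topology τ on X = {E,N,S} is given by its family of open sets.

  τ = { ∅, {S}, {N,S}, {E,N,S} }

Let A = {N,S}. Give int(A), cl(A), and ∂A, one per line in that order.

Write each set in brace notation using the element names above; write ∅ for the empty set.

open subsets of A: ∅, {S}, {N,S}; so int(A) = {N,S}
closure: X∖int(X∖A) = X∖∅ = {E,N,S}
∂A = {E,N,S} minus {N,S} = {E}

int(A) = {N,S}
cl(A)  = {E,N,S}
∂A     = {E}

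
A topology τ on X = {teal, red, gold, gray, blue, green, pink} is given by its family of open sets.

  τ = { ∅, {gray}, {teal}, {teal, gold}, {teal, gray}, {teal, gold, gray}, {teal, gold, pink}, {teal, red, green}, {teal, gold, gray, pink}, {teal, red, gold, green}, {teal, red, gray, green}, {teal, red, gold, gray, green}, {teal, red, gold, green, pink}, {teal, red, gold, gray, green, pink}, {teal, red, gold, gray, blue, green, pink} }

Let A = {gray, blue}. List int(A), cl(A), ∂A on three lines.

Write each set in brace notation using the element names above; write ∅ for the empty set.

interior: largest open inside A is {gray} (from ∅, {gray})
cl via duality: int({teal, red, gold, green, pink}) = {teal, red, gold, green, pink}, so X∖{teal, red, gold, green, pink} = {gray, blue}
cl∖int = {blue}

int(A) = {gray}
cl(A)  = {gray, blue}
∂A     = {blue}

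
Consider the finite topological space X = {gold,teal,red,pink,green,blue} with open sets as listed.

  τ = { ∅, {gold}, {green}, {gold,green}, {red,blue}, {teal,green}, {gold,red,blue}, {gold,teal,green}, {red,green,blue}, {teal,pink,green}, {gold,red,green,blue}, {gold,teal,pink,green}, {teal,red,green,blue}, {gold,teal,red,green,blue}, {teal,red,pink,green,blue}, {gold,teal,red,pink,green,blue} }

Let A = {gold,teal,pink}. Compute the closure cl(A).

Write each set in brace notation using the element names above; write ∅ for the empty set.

{gold,teal,pink}

closure: X∖int(X∖A) = X∖{red,green,blue} = {gold,teal,pink}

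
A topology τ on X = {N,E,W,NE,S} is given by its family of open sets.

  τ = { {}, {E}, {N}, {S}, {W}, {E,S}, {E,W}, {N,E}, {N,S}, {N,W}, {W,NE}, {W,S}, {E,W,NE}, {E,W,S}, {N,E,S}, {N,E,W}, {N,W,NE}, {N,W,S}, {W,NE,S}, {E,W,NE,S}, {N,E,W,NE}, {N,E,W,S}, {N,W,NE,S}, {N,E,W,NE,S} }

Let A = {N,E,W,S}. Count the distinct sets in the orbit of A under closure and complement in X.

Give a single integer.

4

cl via duality: int({NE}) = {}, so X∖{} = {N,E,W,NE,S}
Write k for closure, c for complement:
  1. A     = {N,E,W,S}
  2. kA    = {N,E,W,NE,S}
  3. cA    = {NE}
  4. ckA   = {}
applying k or c yields no new set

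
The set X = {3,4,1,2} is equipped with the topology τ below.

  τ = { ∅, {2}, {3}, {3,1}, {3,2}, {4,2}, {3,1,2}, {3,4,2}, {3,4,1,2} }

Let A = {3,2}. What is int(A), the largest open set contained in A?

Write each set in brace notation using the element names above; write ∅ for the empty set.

U open, U⊆A: ∅, {2}, {3}, {3,2}. int(A) = ⋃ = {3,2}

{3,2}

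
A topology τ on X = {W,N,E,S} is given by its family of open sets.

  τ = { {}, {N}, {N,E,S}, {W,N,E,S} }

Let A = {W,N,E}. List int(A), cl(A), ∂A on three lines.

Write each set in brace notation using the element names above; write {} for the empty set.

int(A) = {N}
cl(A)  = {W,N,E,S}
∂A     = {W,E,S}

opens ⊆ A: {}, {N}; union → int = {N}
complement {S}; its interior {}; cl(A) = X∖{} = {W,N,E,S}
boundary = {W,N,E,S} ∖ {N} = {W,E,S}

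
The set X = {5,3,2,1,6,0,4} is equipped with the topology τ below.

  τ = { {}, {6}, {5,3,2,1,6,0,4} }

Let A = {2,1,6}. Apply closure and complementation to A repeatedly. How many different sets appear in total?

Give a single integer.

6

X∖A={5,3,0,4}, int(X∖A)={}, hence cl(A)={5,3,2,1,6,0,4}
Orbit (k=closure, c=complement):
  1. A     = {2,1,6}
  2. kA    = {5,3,2,1,6,0,4}
  3. cA    = {5,3,0,4}
  4. ckA   = {}
  5. kcA   = {5,3,2,1,0,4}
  6. ckcA  = {6}
(closed under both — stop)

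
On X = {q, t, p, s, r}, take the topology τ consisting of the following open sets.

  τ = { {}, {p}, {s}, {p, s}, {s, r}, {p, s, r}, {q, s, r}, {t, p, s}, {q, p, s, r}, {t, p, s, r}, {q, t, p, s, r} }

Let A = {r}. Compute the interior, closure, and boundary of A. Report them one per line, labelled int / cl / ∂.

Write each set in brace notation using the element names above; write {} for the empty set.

U open, U⊆A: {}. int(A) = ⋃ = {}
X∖A={q, t, p, s}, int(X∖A)={t, p, s}, hence cl(A)={q, r}
∂A: remove int from cl → {q, r}

int(A) = {}
cl(A)  = {q, r}
∂A     = {q, r}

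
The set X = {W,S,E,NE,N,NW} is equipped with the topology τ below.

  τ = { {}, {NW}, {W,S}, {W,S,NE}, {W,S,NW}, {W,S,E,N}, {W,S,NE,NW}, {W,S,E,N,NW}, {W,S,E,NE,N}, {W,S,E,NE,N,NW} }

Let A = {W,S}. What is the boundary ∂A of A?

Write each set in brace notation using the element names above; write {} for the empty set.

{E,NE,N}

interior: largest open inside A is {W,S} (from {}, {W,S})
cl via duality: int({E,NE,N,NW}) = {NW}, so X∖{NW} = {W,S,E,NE,N}
cl∖int = {E,NE,N}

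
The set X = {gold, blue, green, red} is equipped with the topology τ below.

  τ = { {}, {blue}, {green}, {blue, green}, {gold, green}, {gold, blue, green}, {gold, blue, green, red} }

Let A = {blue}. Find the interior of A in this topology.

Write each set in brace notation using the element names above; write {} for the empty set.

open subsets of A: {}, {blue}; so int(A) = {blue}

{blue}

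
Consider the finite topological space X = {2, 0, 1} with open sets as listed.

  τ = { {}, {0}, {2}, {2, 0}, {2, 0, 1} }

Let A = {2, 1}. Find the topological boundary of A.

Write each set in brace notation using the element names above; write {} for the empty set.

{1}

open subsets of A: {}, {2}; so int(A) = {2}
closure: X∖int(X∖A) = X∖{0} = {2, 1}
∂A = {2, 1} minus {2} = {1}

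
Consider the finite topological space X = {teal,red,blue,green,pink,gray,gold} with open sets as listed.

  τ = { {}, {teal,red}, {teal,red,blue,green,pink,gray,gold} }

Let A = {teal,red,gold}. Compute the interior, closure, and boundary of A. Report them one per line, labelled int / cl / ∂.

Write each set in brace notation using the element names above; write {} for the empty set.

opens ⊆ A: {}, {teal,red}; union → int = {teal,red}
complement {blue,green,pink,gray}; its interior {}; cl(A) = X∖{} = {teal,red,blue,green,pink,gray,gold}
boundary = {teal,red,blue,green,pink,gray,gold} ∖ {teal,red} = {blue,green,pink,gray,gold}

int(A) = {teal,red}
cl(A)  = {teal,red,blue,green,pink,gray,gold}
∂A     = {blue,green,pink,gray,gold}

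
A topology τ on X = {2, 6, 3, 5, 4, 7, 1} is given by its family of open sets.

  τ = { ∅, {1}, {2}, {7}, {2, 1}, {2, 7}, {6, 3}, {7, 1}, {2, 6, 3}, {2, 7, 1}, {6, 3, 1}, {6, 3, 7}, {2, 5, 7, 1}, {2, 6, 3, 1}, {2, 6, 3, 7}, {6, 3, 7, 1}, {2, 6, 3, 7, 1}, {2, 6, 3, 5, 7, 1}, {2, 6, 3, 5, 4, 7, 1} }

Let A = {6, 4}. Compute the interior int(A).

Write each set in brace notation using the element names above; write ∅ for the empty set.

∅

interior: largest open inside A is ∅ (from ∅)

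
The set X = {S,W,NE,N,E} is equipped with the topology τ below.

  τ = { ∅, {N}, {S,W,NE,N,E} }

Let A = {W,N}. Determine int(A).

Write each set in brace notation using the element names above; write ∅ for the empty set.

{N}

U open, U⊆A: ∅, {N}. int(A) = ⋃ = {N}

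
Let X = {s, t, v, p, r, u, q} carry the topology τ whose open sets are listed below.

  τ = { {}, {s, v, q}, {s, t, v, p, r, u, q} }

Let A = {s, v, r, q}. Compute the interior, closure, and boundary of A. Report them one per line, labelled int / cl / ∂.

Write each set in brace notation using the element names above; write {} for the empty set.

int(A) = {s, v, q}
cl(A)  = {s, t, v, p, r, u, q}
∂A     = {t, p, r, u}

opens ⊆ A: {}, {s, v, q}; union → int = {s, v, q}
complement {t, p, u}; its interior {}; cl(A) = X∖{} = {s, t, v, p, r, u, q}
boundary = {s, t, v, p, r, u, q} ∖ {s, v, q} = {t, p, r, u}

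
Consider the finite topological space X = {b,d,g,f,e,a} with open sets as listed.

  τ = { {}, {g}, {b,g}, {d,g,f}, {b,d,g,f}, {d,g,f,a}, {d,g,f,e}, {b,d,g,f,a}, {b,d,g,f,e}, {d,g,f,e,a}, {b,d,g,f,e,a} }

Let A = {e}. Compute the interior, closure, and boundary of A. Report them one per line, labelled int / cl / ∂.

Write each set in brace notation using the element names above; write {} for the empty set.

interior: largest open inside A is {} (from {})
cl via duality: int({b,d,g,f,a}) = {b,d,g,f,a}, so X∖{b,d,g,f,a} = {e}
cl∖int = {e}

int(A) = {}
cl(A)  = {e}
∂A     = {e}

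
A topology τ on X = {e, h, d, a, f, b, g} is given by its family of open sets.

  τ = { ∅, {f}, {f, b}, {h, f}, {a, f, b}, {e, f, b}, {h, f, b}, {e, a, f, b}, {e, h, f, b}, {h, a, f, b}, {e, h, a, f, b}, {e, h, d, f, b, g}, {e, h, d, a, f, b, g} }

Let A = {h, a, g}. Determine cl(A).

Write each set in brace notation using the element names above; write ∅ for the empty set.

{h, d, a, g}

complement {e, d, f, b}; its interior {e, f, b}; cl(A) = X∖{e, f, b} = {h, d, a, g}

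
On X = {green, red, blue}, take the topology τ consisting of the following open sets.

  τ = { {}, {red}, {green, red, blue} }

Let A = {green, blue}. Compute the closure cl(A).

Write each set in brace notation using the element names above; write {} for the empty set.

complement {red}; its interior {red}; cl(A) = X∖{red} = {green, blue}

{green, blue}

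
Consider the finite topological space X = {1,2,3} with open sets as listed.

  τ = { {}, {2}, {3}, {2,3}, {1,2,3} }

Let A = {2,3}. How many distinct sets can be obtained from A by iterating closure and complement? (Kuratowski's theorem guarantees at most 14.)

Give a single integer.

4

closure: X∖int(X∖A) = X∖{} = {1,2,3}
Let k=closure and c=complement:
  1. A     = {2,3}
  2. kA    = {1,2,3}
  3. cA    = {1}
  4. ckA   = {}
— saturated at 4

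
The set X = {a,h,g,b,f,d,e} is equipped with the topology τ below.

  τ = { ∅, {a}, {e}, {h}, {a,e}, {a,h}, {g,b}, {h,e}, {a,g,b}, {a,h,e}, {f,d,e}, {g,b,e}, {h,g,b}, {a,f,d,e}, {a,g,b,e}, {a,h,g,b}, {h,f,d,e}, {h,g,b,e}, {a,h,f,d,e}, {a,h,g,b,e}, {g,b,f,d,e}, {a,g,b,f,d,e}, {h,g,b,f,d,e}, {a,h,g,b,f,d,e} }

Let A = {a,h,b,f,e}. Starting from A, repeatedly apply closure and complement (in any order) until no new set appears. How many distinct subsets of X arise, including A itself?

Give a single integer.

8

cl via duality: int({g,d}) = ∅, so X∖∅ = {a,h,g,b,f,d,e}
Write k for closure, c for complement:
  1. A     = {a,h,b,f,e}
  2. kA    = {a,h,g,b,f,d,e}
  3. cA    = {g,d}
  4. ckA   = ∅
  5. kcA   = {g,b,f,d}
  6. ckcA  = {a,h,e}
  7. kckcA = {a,h,f,d,e}
  8. ckckcA = {g,b}
applying k or c yields no new set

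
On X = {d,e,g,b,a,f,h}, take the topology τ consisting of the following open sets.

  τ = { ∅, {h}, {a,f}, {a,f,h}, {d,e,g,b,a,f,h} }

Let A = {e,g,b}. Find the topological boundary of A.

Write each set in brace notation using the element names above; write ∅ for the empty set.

interior: largest open inside A is ∅ (from ∅)
cl via duality: int({d,a,f,h}) = {a,f,h}, so X∖{a,f,h} = {d,e,g,b}
cl∖int = {d,e,g,b}

{d,e,g,b}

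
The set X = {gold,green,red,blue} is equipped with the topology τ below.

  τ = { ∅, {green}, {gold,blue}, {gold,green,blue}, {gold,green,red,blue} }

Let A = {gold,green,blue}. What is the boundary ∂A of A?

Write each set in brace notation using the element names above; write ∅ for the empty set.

interior: largest open inside A is {gold,green,blue} (from ∅, {green}, {gold,blue}, {gold,green,blue})
cl via duality: int({red}) = ∅, so X∖∅ = {gold,green,red,blue}
cl∖int = {red}

{red}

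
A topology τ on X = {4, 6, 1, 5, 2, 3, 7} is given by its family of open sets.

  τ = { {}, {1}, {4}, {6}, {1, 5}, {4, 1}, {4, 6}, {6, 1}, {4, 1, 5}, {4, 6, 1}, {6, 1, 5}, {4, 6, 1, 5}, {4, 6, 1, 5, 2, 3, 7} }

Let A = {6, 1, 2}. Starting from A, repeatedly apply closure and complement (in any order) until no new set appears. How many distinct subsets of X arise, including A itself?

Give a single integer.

8

X∖A={4, 5, 3, 7}, int(X∖A)={4}, hence cl(A)={6, 1, 5, 2, 3, 7}
Orbit (k=closure, c=complement):
  1. A     = {6, 1, 2}
  2. kA    = {6, 1, 5, 2, 3, 7}
  3. cA    = {4, 5, 3, 7}
  4. ckA   = {4}
  5. kcA   = {4, 5, 2, 3, 7}
  6. kckA  = {4, 2, 3, 7}
  7. ckcA  = {6, 1}
  8. ckckA = {6, 1, 5}
(closed under both — stop)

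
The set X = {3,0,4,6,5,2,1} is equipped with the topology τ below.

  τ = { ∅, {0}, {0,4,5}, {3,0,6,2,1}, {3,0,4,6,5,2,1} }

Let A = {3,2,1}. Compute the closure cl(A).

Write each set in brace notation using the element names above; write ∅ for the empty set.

{3,6,2,1}

X∖A={0,4,6,5}, int(X∖A)={0,4,5}, hence cl(A)={3,6,2,1}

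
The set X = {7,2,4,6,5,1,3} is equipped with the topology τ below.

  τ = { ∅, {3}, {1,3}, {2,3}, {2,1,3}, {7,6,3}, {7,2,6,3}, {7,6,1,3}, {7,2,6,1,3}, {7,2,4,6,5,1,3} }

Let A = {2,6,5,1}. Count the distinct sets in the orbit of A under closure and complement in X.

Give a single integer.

closure: X∖int(X∖A) = X∖{3} = {7,2,4,6,5,1}
Let k=closure and c=complement:
  1. A     = {2,6,5,1}
  2. kA    = {7,2,4,6,5,1}
  3. cA    = {7,4,3}
  4. ckA   = {3}
  5. kcA   = {7,2,4,6,5,1,3}
  6. ckcA  = ∅
— saturated at 6

6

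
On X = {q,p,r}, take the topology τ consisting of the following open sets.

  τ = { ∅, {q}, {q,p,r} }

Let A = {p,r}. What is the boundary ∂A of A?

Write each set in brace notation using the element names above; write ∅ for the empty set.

open subsets of A: ∅; so int(A) = ∅
closure: X∖int(X∖A) = X∖{q} = {p,r}
∂A = {p,r} minus ∅ = {p,r}

{p,r}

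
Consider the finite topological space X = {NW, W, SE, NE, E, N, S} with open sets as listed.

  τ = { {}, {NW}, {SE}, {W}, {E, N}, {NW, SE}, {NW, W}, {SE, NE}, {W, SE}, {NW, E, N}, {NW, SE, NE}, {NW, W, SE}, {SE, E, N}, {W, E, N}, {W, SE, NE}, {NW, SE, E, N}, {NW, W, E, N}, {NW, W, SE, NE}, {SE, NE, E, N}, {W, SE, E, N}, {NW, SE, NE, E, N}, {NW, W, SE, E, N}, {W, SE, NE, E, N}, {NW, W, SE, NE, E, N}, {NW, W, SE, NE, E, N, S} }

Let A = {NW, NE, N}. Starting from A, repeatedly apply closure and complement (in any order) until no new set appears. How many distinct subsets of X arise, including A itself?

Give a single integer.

12

cl via duality: int({W, SE, E, S}) = {W, SE}, so X∖{W, SE} = {NW, NE, E, N, S}
Write k for closure, c for complement:
  1. A     = {NW, NE, N}
  2. kA    = {NW, NE, E, N, S}
  3. cA    = {W, SE, E, S}
  4. ckA   = {W, SE}
  5. kcA   = {W, SE, NE, E, N, S}
  6. kckA  = {W, SE, NE, S}
  7. ckcA  = {NW}
  8. ckckA = {NW, E, N}
  9. kckcA = {NW, S}
  10. kckckA = {NW, E, N, S}
  11. ckckcA = {W, SE, NE, E, N}
  12. ckckckA = {W, SE, NE}
applying k or c yields no new set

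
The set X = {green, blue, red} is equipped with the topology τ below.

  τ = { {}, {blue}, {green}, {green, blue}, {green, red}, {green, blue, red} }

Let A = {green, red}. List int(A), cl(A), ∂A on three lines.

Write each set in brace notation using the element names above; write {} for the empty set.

int(A) = {green, red}
cl(A)  = {green, red}
∂A     = {}

interior: largest open inside A is {green, red} (from {}, {green}, {green, red})
cl via duality: int({blue}) = {blue}, so X∖{blue} = {green, red}
cl∖int = {}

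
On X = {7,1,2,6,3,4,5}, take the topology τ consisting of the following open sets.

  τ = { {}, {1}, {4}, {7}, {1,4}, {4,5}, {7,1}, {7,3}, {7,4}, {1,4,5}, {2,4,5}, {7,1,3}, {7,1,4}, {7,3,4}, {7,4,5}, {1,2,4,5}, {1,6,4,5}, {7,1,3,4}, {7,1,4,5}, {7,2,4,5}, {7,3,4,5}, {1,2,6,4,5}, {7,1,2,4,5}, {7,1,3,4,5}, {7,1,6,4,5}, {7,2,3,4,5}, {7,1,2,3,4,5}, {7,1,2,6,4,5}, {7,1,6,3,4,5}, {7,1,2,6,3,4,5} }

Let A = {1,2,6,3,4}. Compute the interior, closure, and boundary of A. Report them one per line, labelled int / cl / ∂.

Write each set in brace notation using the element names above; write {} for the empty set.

int(A) = {1,4}
cl(A)  = {1,2,6,3,4,5}
∂A     = {2,6,3,5}

opens ⊆ A: {}, {1}, {4}, {1,4}; union → int = {1,4}
complement {7,5}; its interior {7}; cl(A) = X∖{7} = {1,2,6,3,4,5}
boundary = {1,2,6,3,4,5} ∖ {1,4} = {2,6,3,5}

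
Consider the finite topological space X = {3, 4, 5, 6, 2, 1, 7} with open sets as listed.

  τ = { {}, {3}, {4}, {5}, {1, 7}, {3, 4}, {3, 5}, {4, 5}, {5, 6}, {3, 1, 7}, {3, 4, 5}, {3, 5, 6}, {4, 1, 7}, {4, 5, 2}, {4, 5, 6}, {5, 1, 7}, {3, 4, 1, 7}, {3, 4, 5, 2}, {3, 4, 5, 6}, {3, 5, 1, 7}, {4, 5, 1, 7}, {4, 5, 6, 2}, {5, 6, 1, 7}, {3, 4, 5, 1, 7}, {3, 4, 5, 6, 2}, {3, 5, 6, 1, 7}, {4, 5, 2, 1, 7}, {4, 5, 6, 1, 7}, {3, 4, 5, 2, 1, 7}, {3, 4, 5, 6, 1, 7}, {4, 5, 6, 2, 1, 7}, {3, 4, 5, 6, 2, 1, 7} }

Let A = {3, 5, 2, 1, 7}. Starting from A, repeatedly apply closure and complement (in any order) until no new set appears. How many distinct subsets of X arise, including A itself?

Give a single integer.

8

X∖A={4, 6}, int(X∖A)={4}, hence cl(A)={3, 5, 6, 2, 1, 7}
Orbit (k=closure, c=complement):
  1. A     = {3, 5, 2, 1, 7}
  2. kA    = {3, 5, 6, 2, 1, 7}
  3. cA    = {4, 6}
  4. ckA   = {4}
  5. kcA   = {4, 6, 2}
  6. kckA  = {4, 2}
  7. ckcA  = {3, 5, 1, 7}
  8. ckckA = {3, 5, 6, 1, 7}
(closed under both — stop)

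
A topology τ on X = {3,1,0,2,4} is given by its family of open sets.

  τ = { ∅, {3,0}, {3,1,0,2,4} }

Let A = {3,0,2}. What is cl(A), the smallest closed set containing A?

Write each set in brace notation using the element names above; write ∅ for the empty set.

{3,1,0,2,4}

X∖A={1,4}, int(X∖A)=∅, hence cl(A)={3,1,0,2,4}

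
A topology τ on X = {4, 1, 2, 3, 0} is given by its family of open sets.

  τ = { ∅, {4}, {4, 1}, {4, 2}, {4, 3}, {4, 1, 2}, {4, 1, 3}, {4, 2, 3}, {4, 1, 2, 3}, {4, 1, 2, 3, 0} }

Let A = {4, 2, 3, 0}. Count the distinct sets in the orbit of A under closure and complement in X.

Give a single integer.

6

X∖A={1}, int(X∖A)=∅, hence cl(A)={4, 1, 2, 3, 0}
Orbit (k=closure, c=complement):
  1. A     = {4, 2, 3, 0}
  2. kA    = {4, 1, 2, 3, 0}
  3. cA    = {1}
  4. ckA   = ∅
  5. kcA   = {1, 0}
  6. ckcA  = {4, 2, 3}
(closed under both — stop)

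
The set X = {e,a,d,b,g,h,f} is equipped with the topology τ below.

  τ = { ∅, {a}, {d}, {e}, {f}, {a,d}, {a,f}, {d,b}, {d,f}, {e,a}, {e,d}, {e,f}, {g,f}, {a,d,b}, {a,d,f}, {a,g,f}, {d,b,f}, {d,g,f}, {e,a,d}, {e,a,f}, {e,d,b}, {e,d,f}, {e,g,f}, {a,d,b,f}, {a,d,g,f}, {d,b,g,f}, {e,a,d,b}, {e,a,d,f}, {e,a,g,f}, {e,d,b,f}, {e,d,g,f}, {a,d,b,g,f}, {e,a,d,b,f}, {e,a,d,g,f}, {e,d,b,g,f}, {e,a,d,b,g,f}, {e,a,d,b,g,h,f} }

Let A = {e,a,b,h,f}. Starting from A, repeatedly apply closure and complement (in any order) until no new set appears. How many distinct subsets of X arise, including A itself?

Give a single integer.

X∖A={d,g}, int(X∖A)={d}, hence cl(A)={e,a,b,g,h,f}
Orbit (k=closure, c=complement):
  1. A     = {e,a,b,h,f}
  2. kA    = {e,a,b,g,h,f}
  3. cA    = {d,g}
  4. ckA   = {d}
  5. kcA   = {d,b,g,h}
  6. kckA  = {d,b,h}
  7. ckcA  = {e,a,f}
  8. ckckA = {e,a,g,f}
  9. kckcA = {e,a,g,h,f}
  10. ckckcA = {d,b}
(closed under both — stop)

10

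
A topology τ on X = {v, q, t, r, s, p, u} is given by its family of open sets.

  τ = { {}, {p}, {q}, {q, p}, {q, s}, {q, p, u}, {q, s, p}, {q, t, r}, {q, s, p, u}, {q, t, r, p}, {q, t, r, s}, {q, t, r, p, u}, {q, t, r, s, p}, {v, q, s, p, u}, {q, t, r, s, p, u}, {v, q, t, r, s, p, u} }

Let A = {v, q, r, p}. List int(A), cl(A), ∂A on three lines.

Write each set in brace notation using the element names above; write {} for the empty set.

U open, U⊆A: {}, {p}, {q}, {q, p}. int(A) = ⋃ = {q, p}
X∖A={t, s, u}, int(X∖A)={}, hence cl(A)={v, q, t, r, s, p, u}
∂A: remove int from cl → {v, t, r, s, u}

int(A) = {q, p}
cl(A)  = {v, q, t, r, s, p, u}
∂A     = {v, t, r, s, u}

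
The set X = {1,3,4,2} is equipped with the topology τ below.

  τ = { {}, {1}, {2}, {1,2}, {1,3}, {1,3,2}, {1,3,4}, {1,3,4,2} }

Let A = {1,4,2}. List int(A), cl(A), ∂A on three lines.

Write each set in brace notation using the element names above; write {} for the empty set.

int(A) = {1,2}
cl(A)  = {1,3,4,2}
∂A     = {3,4}

open subsets of A: {}, {2}, {1}, {1,2}; so int(A) = {1,2}
closure: X∖int(X∖A) = X∖{} = {1,3,4,2}
∂A = {1,3,4,2} minus {1,2} = {3,4}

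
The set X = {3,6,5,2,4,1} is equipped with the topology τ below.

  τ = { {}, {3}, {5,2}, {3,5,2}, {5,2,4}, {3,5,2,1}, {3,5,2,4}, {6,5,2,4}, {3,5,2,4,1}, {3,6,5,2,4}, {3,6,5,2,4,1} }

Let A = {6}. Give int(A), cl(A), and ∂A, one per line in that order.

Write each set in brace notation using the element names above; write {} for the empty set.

int(A) = {}
cl(A)  = {6}
∂A     = {6}

opens ⊆ A: {}; union → int = {}
complement {3,5,2,4,1}; its interior {3,5,2,4,1}; cl(A) = X∖{3,5,2,4,1} = {6}
boundary = {6} ∖ {} = {6}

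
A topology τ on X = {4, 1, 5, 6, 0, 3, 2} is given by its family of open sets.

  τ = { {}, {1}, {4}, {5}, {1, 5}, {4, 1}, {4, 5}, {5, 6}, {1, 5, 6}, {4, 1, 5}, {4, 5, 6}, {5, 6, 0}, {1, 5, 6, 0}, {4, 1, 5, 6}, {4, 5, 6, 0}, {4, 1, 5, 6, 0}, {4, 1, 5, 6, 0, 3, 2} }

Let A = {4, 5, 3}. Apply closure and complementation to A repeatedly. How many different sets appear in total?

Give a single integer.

8

cl via duality: int({1, 6, 0, 2}) = {1}, so X∖{1} = {4, 5, 6, 0, 3, 2}
Write k for closure, c for complement:
  1. A     = {4, 5, 3}
  2. kA    = {4, 5, 6, 0, 3, 2}
  3. cA    = {1, 6, 0, 2}
  4. ckA   = {1}
  5. kcA   = {1, 6, 0, 3, 2}
  6. kckA  = {1, 3, 2}
  7. ckcA  = {4, 5}
  8. ckckA = {4, 5, 6, 0}
applying k or c yields no new set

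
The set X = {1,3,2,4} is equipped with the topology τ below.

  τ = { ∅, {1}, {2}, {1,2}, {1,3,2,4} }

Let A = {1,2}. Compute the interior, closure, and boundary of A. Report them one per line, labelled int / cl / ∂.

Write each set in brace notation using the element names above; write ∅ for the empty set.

int(A) = {1,2}
cl(A)  = {1,3,2,4}
∂A     = {3,4}

interior: largest open inside A is {1,2} (from ∅, {2}, {1}, {1,2})
cl via duality: int({3,4}) = ∅, so X∖∅ = {1,3,2,4}
cl∖int = {3,4}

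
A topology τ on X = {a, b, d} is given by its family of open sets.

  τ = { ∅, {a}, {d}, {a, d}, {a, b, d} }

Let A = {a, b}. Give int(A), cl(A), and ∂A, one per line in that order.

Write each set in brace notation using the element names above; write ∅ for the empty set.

int(A) = {a}
cl(A)  = {a, b}
∂A     = {b}

U open, U⊆A: ∅, {a}. int(A) = ⋃ = {a}
X∖A={d}, int(X∖A)={d}, hence cl(A)={a, b}
∂A: remove int from cl → {b}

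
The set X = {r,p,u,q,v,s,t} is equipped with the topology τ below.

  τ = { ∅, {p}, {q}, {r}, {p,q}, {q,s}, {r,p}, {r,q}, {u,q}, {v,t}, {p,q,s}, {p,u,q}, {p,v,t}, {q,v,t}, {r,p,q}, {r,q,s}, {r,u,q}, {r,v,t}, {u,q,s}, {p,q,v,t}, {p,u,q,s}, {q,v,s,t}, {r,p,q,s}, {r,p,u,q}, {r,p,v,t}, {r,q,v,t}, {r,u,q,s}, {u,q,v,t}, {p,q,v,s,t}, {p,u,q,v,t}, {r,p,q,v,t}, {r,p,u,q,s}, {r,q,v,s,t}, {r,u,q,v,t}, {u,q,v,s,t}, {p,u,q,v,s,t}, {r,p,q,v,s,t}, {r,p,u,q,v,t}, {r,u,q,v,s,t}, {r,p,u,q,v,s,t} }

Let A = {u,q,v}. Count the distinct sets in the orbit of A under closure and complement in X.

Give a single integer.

8

cl via duality: int({r,p,s,t}) = {r,p}, so X∖{r,p} = {u,q,v,s,t}
Write k for closure, c for complement:
  1. A     = {u,q,v}
  2. kA    = {u,q,v,s,t}
  3. cA    = {r,p,s,t}
  4. ckA   = {r,p}
  5. kcA   = {r,p,v,s,t}
  6. ckcA  = {u,q}
  7. kckcA = {u,q,s}
  8. ckckcA = {r,p,v,t}
applying k or c yields no new set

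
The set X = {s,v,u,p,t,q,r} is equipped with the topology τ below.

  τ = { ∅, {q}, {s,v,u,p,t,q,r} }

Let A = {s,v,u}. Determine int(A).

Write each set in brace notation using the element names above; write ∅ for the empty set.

U open, U⊆A: ∅. int(A) = ⋃ = ∅

∅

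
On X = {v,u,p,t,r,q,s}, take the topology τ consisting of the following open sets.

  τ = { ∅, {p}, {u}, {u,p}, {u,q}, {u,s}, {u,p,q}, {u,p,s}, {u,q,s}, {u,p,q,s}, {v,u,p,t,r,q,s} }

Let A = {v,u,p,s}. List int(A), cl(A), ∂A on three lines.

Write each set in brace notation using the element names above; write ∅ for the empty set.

open subsets of A: ∅, {u}, {p}, {u,s}, {u,p}, {u,p,s}; so int(A) = {u,p,s}
closure: X∖int(X∖A) = X∖∅ = {v,u,p,t,r,q,s}
∂A = {v,u,p,t,r,q,s} minus {u,p,s} = {v,t,r,q}

int(A) = {u,p,s}
cl(A)  = {v,u,p,t,r,q,s}
∂A     = {v,t,r,q}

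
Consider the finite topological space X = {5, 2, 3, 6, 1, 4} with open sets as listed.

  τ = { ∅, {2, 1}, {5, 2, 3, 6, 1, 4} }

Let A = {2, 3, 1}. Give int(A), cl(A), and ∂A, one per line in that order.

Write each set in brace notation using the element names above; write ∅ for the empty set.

int(A) = {2, 1}
cl(A)  = {5, 2, 3, 6, 1, 4}
∂A     = {5, 3, 6, 4}

interior: largest open inside A is {2, 1} (from ∅, {2, 1})
cl via duality: int({5, 6, 4}) = ∅, so X∖∅ = {5, 2, 3, 6, 1, 4}
cl∖int = {5, 3, 6, 4}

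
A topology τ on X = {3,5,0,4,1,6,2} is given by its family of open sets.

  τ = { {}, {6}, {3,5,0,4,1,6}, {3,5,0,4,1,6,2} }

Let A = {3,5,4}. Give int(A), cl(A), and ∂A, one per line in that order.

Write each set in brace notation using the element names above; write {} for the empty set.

interior: largest open inside A is {} (from {})
cl via duality: int({0,1,6,2}) = {6}, so X∖{6} = {3,5,0,4,1,2}
cl∖int = {3,5,0,4,1,2}

int(A) = {}
cl(A)  = {3,5,0,4,1,2}
∂A     = {3,5,0,4,1,2}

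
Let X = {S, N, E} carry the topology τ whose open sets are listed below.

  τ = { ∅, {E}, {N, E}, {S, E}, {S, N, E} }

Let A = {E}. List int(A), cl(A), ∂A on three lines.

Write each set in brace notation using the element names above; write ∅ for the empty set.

int(A) = {E}
cl(A)  = {S, N, E}
∂A     = {S, N}

U open, U⊆A: ∅, {E}. int(A) = ⋃ = {E}
X∖A={S, N}, int(X∖A)=∅, hence cl(A)={S, N, E}
∂A: remove int from cl → {S, N}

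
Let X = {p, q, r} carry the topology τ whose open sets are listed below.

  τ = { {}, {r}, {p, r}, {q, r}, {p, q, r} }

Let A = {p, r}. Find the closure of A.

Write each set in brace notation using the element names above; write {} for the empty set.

{p, q, r}

cl via duality: int({q}) = {}, so X∖{} = {p, q, r}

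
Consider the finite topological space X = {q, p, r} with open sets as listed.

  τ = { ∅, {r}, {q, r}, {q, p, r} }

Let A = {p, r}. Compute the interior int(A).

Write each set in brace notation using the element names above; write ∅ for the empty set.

open subsets of A: ∅, {r}; so int(A) = {r}

{r}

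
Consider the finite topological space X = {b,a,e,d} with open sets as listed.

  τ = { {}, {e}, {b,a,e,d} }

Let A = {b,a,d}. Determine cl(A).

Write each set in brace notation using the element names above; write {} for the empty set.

{b,a,d}

complement {e}; its interior {e}; cl(A) = X∖{e} = {b,a,d}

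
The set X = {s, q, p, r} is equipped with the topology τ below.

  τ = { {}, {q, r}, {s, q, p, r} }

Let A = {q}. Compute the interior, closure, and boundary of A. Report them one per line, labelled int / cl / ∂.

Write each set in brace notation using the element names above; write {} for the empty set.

int(A) = {}
cl(A)  = {s, q, p, r}
∂A     = {s, q, p, r}

opens ⊆ A: {}; union → int = {}
complement {s, p, r}; its interior {}; cl(A) = X∖{} = {s, q, p, r}
boundary = {s, q, p, r} ∖ {} = {s, q, p, r}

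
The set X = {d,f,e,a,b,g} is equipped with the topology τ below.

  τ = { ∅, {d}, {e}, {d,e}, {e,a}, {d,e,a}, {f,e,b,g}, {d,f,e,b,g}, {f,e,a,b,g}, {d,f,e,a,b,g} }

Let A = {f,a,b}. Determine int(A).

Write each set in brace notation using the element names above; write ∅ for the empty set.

interior: largest open inside A is ∅ (from ∅)

∅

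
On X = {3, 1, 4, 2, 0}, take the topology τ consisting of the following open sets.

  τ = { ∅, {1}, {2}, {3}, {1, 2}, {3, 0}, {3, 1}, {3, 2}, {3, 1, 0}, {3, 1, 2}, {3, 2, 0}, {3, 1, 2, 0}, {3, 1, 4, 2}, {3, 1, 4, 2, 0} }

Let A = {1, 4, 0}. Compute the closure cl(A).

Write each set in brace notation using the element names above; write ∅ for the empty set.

closure: X∖int(X∖A) = X∖{3, 2} = {1, 4, 0}

{1, 4, 0}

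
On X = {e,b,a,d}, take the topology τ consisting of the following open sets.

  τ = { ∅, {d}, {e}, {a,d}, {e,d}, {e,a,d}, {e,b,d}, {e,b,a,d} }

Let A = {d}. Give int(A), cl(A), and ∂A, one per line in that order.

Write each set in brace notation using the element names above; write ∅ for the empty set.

int(A) = {d}
cl(A)  = {b,a,d}
∂A     = {b,a}

interior: largest open inside A is {d} (from ∅, {d})
cl via duality: int({e,b,a}) = {e}, so X∖{e} = {b,a,d}
cl∖int = {b,a}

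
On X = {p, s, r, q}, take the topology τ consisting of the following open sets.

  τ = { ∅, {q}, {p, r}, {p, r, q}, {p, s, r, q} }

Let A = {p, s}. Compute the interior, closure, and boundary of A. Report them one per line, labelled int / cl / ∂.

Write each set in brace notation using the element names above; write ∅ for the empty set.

U open, U⊆A: ∅. int(A) = ⋃ = ∅
X∖A={r, q}, int(X∖A)={q}, hence cl(A)={p, s, r}
∂A: remove int from cl → {p, s, r}

int(A) = ∅
cl(A)  = {p, s, r}
∂A     = {p, s, r}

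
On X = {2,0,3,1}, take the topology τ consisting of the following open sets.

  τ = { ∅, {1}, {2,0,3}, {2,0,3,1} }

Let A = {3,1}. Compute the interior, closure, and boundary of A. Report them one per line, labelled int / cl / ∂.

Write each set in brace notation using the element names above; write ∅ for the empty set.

opens ⊆ A: ∅, {1}; union → int = {1}
complement {2,0}; its interior ∅; cl(A) = X∖∅ = {2,0,3,1}
boundary = {2,0,3,1} ∖ {1} = {2,0,3}

int(A) = {1}
cl(A)  = {2,0,3,1}
∂A     = {2,0,3}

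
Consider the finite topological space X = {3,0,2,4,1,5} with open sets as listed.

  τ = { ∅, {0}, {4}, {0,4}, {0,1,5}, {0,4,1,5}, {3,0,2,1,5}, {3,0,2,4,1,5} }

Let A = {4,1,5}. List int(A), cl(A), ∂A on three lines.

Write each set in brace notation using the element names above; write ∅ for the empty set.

open subsets of A: ∅, {4}; so int(A) = {4}
closure: X∖int(X∖A) = X∖{0} = {3,2,4,1,5}
∂A = {3,2,4,1,5} minus {4} = {3,2,1,5}

int(A) = {4}
cl(A)  = {3,2,4,1,5}
∂A     = {3,2,1,5}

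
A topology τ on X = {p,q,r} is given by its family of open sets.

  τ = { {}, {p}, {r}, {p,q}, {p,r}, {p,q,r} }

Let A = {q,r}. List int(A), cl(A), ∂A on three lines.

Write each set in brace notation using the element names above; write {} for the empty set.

open subsets of A: {}, {r}; so int(A) = {r}
closure: X∖int(X∖A) = X∖{p} = {q,r}
∂A = {q,r} minus {r} = {q}

int(A) = {r}
cl(A)  = {q,r}
∂A     = {q}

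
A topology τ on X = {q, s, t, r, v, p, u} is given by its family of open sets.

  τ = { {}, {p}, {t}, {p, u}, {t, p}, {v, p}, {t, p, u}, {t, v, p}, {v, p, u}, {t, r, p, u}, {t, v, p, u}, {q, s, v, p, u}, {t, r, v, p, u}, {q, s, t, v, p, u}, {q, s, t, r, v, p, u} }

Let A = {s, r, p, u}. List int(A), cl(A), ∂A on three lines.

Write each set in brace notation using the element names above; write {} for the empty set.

int(A) = {p, u}
cl(A)  = {q, s, r, v, p, u}
∂A     = {q, s, r, v}

opens ⊆ A: {}, {p}, {p, u}; union → int = {p, u}
complement {q, t, v}; its interior {t}; cl(A) = X∖{t} = {q, s, r, v, p, u}
boundary = {q, s, r, v, p, u} ∖ {p, u} = {q, s, r, v}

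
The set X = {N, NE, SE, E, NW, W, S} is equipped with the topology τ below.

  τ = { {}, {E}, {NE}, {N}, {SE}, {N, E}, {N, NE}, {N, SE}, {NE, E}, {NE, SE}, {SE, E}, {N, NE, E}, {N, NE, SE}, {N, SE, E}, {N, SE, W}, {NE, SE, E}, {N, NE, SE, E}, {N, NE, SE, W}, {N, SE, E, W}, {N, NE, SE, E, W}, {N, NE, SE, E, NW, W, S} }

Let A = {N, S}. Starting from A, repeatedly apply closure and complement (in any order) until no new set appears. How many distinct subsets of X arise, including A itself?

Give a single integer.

X∖A={NE, SE, E, NW, W}, int(X∖A)={NE, SE, E}, hence cl(A)={N, NW, W, S}
Orbit (k=closure, c=complement):
  1. A     = {N, S}
  2. kA    = {N, NW, W, S}
  3. cA    = {NE, SE, E, NW, W}
  4. ckA   = {NE, SE, E}
  5. kcA   = {NE, SE, E, NW, W, S}
  6. ckcA  = {N}
(closed under both — stop)

6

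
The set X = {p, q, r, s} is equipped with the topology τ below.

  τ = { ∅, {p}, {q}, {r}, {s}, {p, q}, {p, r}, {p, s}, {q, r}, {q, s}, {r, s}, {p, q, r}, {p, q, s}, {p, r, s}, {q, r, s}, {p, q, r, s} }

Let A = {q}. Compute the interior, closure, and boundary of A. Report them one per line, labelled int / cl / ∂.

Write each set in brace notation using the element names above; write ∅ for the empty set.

int(A) = {q}
cl(A)  = {q}
∂A     = ∅

opens ⊆ A: ∅, {q}; union → int = {q}
complement {p, r, s}; its interior {p, r, s}; cl(A) = X∖{p, r, s} = {q}
boundary = {q} ∖ {q} = ∅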